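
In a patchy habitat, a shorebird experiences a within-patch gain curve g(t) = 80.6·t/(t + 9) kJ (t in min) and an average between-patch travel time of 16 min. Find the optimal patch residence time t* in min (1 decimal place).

12.0 min

By the marginal value theorem, leave when the instantaneous gain rate g'(t) equals the habitat-wide average g(t)/(T + t).
g'(t) = 80.6·9/(t + 9)². Setting 80.6·9/(t+9)² = 80.6t/[(t+9)(16+t)] gives 9(16+t) = t(t+9), so t² = 9×16 = 144.
t* = √144 = 12 min.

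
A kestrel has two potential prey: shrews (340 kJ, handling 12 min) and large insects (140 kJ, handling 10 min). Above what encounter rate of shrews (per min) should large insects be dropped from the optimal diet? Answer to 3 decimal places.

0.081 per min

The zero-one rule: include large insects iff E₂/h₂ > λE₁/(1+λh₁). Equality gives the switch point.
λE₁h₂ = E₂ + λE₂h₁ ⇒ λ = E₂/(E₁h₂ − E₂h₁) = 140/(3400 − 1680) = 0.0814 per min.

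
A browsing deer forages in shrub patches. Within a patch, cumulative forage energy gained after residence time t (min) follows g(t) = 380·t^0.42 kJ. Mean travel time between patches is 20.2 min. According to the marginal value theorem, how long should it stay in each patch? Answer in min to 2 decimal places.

By the marginal value theorem, leave when the instantaneous gain rate g'(t) equals the habitat-wide average g(t)/(T + t).
g'(t) = 0.42·380·t^-0.58. Setting 0.42·380·t^-0.58 = 380·t^0.42/(20.2+t) gives 0.42(20.2+t) = t, so 0.58·t = 0.42×20.2.
t* = 0.42×20.2/0.58 = 14.63 min.

14.63 min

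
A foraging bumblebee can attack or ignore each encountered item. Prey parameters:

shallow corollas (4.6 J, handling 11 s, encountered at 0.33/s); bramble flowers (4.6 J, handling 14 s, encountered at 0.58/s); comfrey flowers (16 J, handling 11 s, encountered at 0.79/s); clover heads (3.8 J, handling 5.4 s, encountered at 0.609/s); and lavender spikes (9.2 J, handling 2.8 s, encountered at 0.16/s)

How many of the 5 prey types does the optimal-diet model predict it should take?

E/h in descending order: lavender spikes 3.29, comfrey flowers 1.45, clover heads 0.704, shallow corollas 0.418, bramble flowers 0.329 J/s. The optimal diet is the largest prefix of this list for which every included type satisfies E_i/h_i > R on the types above it.
Rate on top 1: 1.017. comfrey flowers: 1.45 > 1.017 → include.
Rate on top 2: 1.392. clover heads: 0.704 < 1.392 → exclude; stop.
Optimal diet: lavender spikes, comfrey flowers — 2 of 5 types.

2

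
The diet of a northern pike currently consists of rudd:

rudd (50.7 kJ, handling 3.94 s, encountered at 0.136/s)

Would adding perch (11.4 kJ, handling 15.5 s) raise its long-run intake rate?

No

On rudd alone, R = ΣλE/(1+Σλh) = 6.895/1.536 = 4.49 kJ/s.
Profitability of perch: 11.4/15.5 = 0.7355 kJ/s.
0.7355 < 4.49, so adding perch would lower the average — exclude it.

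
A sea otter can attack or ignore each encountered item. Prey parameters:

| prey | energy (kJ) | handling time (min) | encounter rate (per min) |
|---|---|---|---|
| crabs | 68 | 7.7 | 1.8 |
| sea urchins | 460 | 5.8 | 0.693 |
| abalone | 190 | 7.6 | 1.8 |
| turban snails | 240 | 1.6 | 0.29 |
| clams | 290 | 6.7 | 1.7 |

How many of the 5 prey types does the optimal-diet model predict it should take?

2

Profitabilities (E/h, kJ/min): turban snails 150, sea urchins 79.3, clams 43.3, abalone 25, crabs 8.83. Add prey in this order while the next type's profitability exceeds the intake rate on those already taken.
Rate on top 1: 47.54. sea urchins: 79.3 > 47.54 → include.
Rate on top 2: 70.83. clams: 43.3 < 70.83 → exclude; stop.
Optimal diet: turban snails, sea urchins — 2 of 5 types.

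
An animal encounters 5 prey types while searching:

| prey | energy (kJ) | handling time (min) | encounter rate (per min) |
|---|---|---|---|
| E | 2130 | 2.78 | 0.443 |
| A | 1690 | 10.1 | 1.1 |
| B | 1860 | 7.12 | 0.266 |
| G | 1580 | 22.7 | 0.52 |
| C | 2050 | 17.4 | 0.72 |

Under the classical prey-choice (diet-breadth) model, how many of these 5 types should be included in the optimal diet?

1

Profitabilities (E/h, kJ/min): E 766, B 261, A 167, C 118, G 69.6. Add prey in this order while the next type's profitability exceeds the intake rate on those already taken.
Rate on top 1: 422.8. B: 261 < 422.8 → exclude; stop.
Optimal diet: E — 1 of 5 types.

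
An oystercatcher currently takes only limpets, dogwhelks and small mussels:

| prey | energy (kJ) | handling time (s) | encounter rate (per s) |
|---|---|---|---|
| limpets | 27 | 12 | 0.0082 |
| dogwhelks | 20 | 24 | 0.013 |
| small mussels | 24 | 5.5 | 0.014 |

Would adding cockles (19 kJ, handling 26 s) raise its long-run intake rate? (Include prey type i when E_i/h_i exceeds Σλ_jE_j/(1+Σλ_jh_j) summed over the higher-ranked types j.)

Intake rate on the current diet: R = (0.0082×27 + 0.013×20 + 0.014×24) / (1 + 0.0082×12 + 0.013×24 + 0.014×5.5) = 0.8174/1.487 = 0.5495 kJ/s.
cockles: E/h = 19/26 = 0.7308 kJ/s.
0.7308 > 0.5495, so adding cockles raises the average — include it.

Yes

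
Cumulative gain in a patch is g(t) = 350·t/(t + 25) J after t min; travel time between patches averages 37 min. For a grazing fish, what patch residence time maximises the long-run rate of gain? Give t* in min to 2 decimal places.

30.41 min

By the marginal value theorem, leave when the instantaneous gain rate g'(t) equals the habitat-wide average g(t)/(T + t).
g'(t) = 350·25/(t + 25)². Setting 350·25/(t+25)² = 350t/[(t+25)(37+t)] gives 25(37+t) = t(t+25), so t² = 25×37 = 925.
t* = √925 = 30.41 min.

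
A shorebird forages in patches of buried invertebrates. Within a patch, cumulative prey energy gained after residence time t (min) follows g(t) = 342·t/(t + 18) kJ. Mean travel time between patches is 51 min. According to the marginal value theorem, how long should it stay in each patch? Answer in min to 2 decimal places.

Maximise g(t)/(T+t): set derivative to zero → g'(t)(T+t) = g(t).
g'(t) = 342·18/(t + 18)². Setting 342·18/(t+18)² = 342t/[(t+18)(51+t)] gives 18(51+t) = t(t+18), so t² = 18×51 = 918.
t* = √918 = 30.3 min.

30.30 min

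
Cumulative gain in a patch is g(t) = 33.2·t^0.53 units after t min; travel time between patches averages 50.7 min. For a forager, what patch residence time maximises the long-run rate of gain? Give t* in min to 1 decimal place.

57.2 min

By the marginal value theorem, leave when the instantaneous gain rate g'(t) equals the habitat-wide average g(t)/(T + t).
g'(t) = 0.53·33.2·t^-0.47. Setting 0.53·33.2·t^-0.47 = 33.2·t^0.53/(50.7+t) gives 0.53(50.7+t) = t, so 0.47·t = 0.53×50.7.
t* = 0.53×50.7/0.47 = 57.17 min.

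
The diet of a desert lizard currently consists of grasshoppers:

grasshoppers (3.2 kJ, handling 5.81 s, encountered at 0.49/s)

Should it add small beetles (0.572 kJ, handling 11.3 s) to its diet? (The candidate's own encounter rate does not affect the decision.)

On grasshoppers alone, R = ΣλE/(1+Σλh) = 1.568/3.847 = 0.4076 kJ/s.
small beetles: E/h = 0.572/11.3 = 0.05062 kJ/s.
Since 0.05062 < R, time spent handling small beetles is better spent searching.

No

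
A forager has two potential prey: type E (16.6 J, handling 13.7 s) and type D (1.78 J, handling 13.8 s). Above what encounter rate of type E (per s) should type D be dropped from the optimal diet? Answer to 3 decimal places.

The zero-one rule: include type D iff E₂/h₂ > λE₁/(1+λh₁). Equality gives the switch point.
λE₁h₂ = E₂ + λE₂h₁ ⇒ λ = E₂/(E₁h₂ − E₂h₁) = 1.78/(229.1 − 24.39) = 0.008696 per s.

0.009 per s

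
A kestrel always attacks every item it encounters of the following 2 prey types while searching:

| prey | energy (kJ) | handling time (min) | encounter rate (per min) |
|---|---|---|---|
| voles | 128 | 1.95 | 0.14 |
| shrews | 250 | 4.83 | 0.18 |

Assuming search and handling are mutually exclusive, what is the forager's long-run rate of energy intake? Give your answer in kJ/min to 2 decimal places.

29.37 kJ/min

Energy encountered per unit search time: 0.14×128 + 0.18×250 = 62.92 kJ/min.
Handling time per unit search time: 0.14×1.95 + 0.18×4.83 = 1.142.
Rate = 62.92/(1 + 1.142) = 29.37 kJ/min.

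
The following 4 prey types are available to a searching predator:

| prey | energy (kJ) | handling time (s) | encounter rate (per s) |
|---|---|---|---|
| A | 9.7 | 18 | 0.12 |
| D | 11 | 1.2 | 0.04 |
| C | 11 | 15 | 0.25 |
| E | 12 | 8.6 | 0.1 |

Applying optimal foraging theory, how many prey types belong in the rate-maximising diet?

2

E/h in descending order: D 9.17, E 1.4, C 0.733, A 0.539 kJ/s. The optimal diet is the largest prefix of this list for which every included type satisfies E_i/h_i > R on the types above it.
Rate on top 1: 0.4198. E: 1.4 > 0.4198 → include.
Rate on top 2: 0.8595. C: 0.733 < 0.8595 → exclude; stop.
Optimal diet: D, E — 2 of 4 types.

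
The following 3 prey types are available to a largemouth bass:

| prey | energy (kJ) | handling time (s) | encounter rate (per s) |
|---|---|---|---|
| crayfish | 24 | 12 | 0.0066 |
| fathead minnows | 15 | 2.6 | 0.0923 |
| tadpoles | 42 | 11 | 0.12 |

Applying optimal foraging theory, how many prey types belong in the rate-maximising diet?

2

Rank by E/h (kJ/s): fathead minnows 5.77, tadpoles 3.82, crayfish 2. Include each in turn until the next type's E/h falls below the running intake rate.
Rate on top 1: 1.117. tadpoles: 3.82 > 1.117 → include.
Rate on top 2: 2.51. crayfish: 2 < 2.51 → exclude; stop.
Optimal diet: fathead minnows, tadpoles — 2 of 3 types.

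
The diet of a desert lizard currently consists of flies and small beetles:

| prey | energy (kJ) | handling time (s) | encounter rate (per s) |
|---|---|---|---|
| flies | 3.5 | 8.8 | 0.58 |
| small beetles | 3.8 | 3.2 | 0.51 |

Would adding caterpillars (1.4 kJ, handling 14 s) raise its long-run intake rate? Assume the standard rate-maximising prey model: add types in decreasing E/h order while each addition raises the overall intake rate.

Current rate: (0.58×3.5 + 0.51×3.8)/(1 + 0.58×8.8 + 0.51×3.2) = 0.5129 kJ/s.
caterpillars: E/h = 1.4/14 = 0.1 kJ/s.
0.1 < 0.5129, so adding caterpillars would lower the average — exclude it.

No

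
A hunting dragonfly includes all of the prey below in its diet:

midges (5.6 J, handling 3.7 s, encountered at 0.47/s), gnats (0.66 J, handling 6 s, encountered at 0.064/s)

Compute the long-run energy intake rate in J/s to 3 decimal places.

R = (0.47×5.6 + 0.064×0.66) / (1 + 0.47×3.7 + 0.064×6) = 2.674/3.123 = 0.8563 J/s.

0.856 J/s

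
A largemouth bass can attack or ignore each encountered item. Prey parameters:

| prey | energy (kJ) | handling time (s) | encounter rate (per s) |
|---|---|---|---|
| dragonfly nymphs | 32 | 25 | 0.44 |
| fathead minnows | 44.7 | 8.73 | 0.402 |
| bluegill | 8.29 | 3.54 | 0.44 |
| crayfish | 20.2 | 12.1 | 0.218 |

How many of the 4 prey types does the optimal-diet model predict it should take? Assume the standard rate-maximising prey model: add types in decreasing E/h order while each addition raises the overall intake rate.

1

Rank by E/h (kJ/s): fathead minnows 5.12, bluegill 2.34, crayfish 1.67, dragonfly nymphs 1.28. Include each in turn until the next type's E/h falls below the running intake rate.
Rate on top 1: 3.985. bluegill: 2.34 < 3.985 → exclude; stop.
Optimal diet: fathead minnows — 1 of 4 types.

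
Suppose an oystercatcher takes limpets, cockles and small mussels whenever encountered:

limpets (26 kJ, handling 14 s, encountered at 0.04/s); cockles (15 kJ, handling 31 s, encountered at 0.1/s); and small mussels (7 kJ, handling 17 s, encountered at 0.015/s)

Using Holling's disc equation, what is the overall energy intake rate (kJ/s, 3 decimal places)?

0.538 kJ/s

R = (0.04×26 + 0.1×15 + 0.015×7) / (1 + 0.04×14 + 0.1×31 + 0.015×17) = 2.645/4.915 = 0.5381 kJ/s.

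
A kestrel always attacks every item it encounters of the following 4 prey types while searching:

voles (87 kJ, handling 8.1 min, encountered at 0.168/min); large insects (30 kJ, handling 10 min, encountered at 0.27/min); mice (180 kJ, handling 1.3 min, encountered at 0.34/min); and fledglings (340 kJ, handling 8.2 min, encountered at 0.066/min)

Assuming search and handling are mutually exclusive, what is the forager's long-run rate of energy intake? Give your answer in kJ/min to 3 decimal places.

17.597 kJ/min

R = (0.168×87 + 0.27×30 + 0.34×180 + 0.066×340) / (1 + 0.168×8.1 + 0.27×10 + 0.34×1.3 + 0.066×8.2) = 106.4/6.044 = 17.6 kJ/min.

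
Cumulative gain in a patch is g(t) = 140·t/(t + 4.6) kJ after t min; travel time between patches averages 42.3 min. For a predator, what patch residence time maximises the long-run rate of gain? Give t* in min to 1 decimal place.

By the marginal value theorem, leave when the instantaneous gain rate g'(t) equals the habitat-wide average g(t)/(T + t).
g'(t) = 140·4.6/(t + 4.6)². Setting 140·4.6/(t+4.6)² = 140t/[(t+4.6)(42.3+t)] gives 4.6(42.3+t) = t(t+4.6), so t² = 4.6×42.3 = 194.6.
t* = √194.6 = 13.95 min.

13.9 min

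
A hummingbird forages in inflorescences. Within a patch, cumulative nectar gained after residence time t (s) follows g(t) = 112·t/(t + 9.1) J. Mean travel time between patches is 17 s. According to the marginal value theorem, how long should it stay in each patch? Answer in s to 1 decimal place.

Optimal t* satisfies g'(t*) = g(t*)/(T + t*).
g'(t) = 112·9.1/(t + 9.1)². Setting 112·9.1/(t+9.1)² = 112t/[(t+9.1)(17+t)] gives 9.1(17+t) = t(t+9.1), so t² = 9.1×17 = 154.7.
t* = √154.7 = 12.44 s.

12.4 s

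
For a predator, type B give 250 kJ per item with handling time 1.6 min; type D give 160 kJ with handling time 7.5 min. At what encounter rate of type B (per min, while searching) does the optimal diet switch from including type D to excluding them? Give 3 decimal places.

0.099 per min

At the threshold, the rate on type B alone equals the profitability of type D: λ·250/(1 + λ·1.6) = 160/7.5 = 21.33.
Rearranging, λ(250 − 21.33×1.6) = 21.33, so λ = 21.33/215.9 = 0.09883 per min.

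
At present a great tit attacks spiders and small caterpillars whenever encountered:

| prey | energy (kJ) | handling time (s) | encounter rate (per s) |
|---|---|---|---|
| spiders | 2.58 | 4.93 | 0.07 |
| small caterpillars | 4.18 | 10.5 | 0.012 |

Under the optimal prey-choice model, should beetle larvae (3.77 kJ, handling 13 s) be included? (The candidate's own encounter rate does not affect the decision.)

Yes

On spiders and small caterpillars alone, R = ΣλE/(1+Σλh) = 0.2308/1.471 = 0.1569 kJ/s.
Profitability of beetle larvae: 3.77/13 = 0.29 kJ/s.
Since 0.29 > R, including beetle larvae increases the long-run rate.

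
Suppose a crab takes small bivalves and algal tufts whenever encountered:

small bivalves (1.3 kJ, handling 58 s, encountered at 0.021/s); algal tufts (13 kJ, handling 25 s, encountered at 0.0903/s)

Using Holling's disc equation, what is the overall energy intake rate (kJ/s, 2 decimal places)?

0.27 kJ/s

Energy encountered per unit search time: 0.021×1.3 + 0.0903×13 = 1.201 kJ/s.
Handling time per unit search time: 0.021×58 + 0.0903×25 = 3.476.
Rate = 1.201/(1 + 3.476) = 0.2684 kJ/s.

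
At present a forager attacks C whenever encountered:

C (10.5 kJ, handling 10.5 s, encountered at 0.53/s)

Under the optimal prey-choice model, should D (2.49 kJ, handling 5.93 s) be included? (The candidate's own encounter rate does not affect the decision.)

No

Intake rate on the current diet: R = (0.53×10.5) / (1 + 0.53×10.5) = 5.565/6.565 = 0.8477 kJ/s.
D: E/h = 2.49/5.93 = 0.4199 kJ/s.
Since 0.4199 < R, time spent handling D is better spent searching.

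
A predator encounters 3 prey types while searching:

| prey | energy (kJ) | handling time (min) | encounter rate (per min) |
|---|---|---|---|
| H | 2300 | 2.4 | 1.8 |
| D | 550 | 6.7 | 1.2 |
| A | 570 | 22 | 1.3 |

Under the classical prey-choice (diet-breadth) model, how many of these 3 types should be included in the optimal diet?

1

E/h in descending order: H 958, D 82.1, A 25.9 kJ/min. The optimal diet is the largest prefix of this list for which every included type satisfies E_i/h_i > R on the types above it.
Rate on top 1: 778.2. D: 82.1 < 778.2 → exclude; stop.
Optimal diet: H — 1 of 3 types.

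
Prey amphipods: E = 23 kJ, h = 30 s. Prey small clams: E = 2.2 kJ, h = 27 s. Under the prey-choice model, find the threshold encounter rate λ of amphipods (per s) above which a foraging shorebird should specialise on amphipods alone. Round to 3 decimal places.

Drop small clams once their profitability E₂/h₂ falls below the rate achievable on amphipods alone: E₂/h₂ = λE₁/(1 + λh₁).
Solve for λ: λE₁h₂ = E₂(1 + λh₁) → λ(E₁h₂ − E₂h₁) = E₂ → λ = E₂/(E₁h₂ − E₂h₁).
λ = 2.2/(23×27 − 2.2×30) = 2.2/555 = 0.003964 per s.

0.004 per s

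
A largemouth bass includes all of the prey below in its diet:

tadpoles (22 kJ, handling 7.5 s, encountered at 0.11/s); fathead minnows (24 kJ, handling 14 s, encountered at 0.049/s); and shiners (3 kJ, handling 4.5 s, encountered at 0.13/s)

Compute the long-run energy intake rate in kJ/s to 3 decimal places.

Energy encountered per unit search time: 0.11×22 + 0.049×24 + 0.13×3 = 3.986 kJ/s.
Handling time per unit search time: 0.11×7.5 + 0.049×14 + 0.13×4.5 = 2.096.
Rate = 3.986/(1 + 2.096) = 1.287 kJ/s.

1.287 kJ/s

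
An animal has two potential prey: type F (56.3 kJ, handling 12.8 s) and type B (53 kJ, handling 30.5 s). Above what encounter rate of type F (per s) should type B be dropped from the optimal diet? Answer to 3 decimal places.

0.051 per s

The zero-one rule: include type B iff E₂/h₂ > λE₁/(1+λh₁). Equality gives the switch point.
λE₁h₂ = E₂ + λE₂h₁ ⇒ λ = E₂/(E₁h₂ − E₂h₁) = 53/(1717 − 678.4) = 0.05102 per s.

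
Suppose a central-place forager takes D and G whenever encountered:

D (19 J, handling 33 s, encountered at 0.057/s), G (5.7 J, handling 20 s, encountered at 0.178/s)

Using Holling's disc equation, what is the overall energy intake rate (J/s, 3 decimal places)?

0.326 J/s

R = (0.057×19 + 0.178×5.7) / (1 + 0.057×33 + 0.178×20) = 2.098/6.441 = 0.3257 J/s.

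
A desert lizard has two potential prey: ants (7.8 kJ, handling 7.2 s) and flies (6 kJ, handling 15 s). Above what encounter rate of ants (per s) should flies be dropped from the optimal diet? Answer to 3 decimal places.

At the threshold, the rate on ants alone equals the profitability of flies: λ·7.8/(1 + λ·7.2) = 6/15 = 0.4.
Rearranging, λ(7.8 − 0.4×7.2) = 0.4, so λ = 0.4/4.92 = 0.0813 per s.

0.081 per s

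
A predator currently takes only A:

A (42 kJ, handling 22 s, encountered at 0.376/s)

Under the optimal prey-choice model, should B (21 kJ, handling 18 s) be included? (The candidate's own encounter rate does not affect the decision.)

On A alone, R = ΣλE/(1+Σλh) = 15.79/9.272 = 1.703 kJ/s.
Profitability of B: 21/18 = 1.167 kJ/s.
Since 1.167 < R, time spent handling B is better spent searching.

No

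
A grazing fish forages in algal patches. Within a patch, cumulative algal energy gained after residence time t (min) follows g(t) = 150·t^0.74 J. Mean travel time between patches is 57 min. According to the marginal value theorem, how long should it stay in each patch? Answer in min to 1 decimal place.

Optimal t* satisfies g'(t*) = g(t*)/(T + t*).
g'(t) = 0.74·150·t^-0.26. Setting 0.74·150·t^-0.26 = 150·t^0.74/(57+t) gives 0.74(57+t) = t, so 0.26·t = 0.74×57.
t* = 0.74×57/0.26 = 162.2 min.

162.2 min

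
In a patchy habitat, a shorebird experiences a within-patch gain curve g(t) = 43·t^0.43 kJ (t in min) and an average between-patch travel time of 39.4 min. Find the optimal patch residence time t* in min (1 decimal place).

29.7 min

By the marginal value theorem, leave when the instantaneous gain rate g'(t) equals the habitat-wide average g(t)/(T + t).
g'(t) = 0.43·43·t^-0.57. Setting 0.43·43·t^-0.57 = 43·t^0.43/(39.4+t) gives 0.43(39.4+t) = t, so 0.57·t = 0.43×39.4.
t* = 0.43×39.4/0.57 = 29.72 min.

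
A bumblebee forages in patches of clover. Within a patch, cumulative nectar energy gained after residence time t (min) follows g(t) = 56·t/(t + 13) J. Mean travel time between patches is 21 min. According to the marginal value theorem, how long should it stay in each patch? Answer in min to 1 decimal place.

16.5 min

Maximise g(t)/(T+t): set derivative to zero → g'(t)(T+t) = g(t).
g'(t) = 56·13/(t + 13)². Setting 56·13/(t+13)² = 56t/[(t+13)(21+t)] gives 13(21+t) = t(t+13), so t² = 13×21 = 273.
t* = √273 = 16.52 min.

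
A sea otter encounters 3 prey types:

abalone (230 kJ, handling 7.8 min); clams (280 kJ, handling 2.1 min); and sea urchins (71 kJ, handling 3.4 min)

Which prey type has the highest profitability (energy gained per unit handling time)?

clams

Profitability E/h (kJ/min): abalone = 230/7.8 = 29.5, clams = 280/2.1 = 133, sea urchins = 71/3.4 = 20.9.
Ranked: clams > abalone > sea urchins.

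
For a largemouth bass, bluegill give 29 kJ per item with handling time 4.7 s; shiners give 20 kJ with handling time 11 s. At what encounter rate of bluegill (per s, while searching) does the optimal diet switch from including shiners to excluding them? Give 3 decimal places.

At the threshold, the rate on bluegill alone equals the profitability of shiners: λ·29/(1 + λ·4.7) = 20/11 = 1.818.
Rearranging, λ(29 − 1.818×4.7) = 1.818, so λ = 1.818/20.45 = 0.08889 per s.

0.089 per s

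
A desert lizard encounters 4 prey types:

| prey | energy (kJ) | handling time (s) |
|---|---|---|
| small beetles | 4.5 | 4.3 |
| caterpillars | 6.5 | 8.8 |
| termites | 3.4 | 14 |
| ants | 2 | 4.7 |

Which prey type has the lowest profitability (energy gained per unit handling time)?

Profitability E/h (kJ/s): small beetles = 4.5/4.3 = 1.05, caterpillars = 6.5/8.8 = 0.739, termites = 3.4/14 = 0.243, ants = 2/4.7 = 0.426.
Ranked: small beetles > caterpillars > ants > termites.

termites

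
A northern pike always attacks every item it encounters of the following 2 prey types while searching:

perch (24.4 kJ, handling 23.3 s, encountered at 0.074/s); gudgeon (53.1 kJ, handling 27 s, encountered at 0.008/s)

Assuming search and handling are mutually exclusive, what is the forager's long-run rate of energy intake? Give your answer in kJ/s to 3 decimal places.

0.759 kJ/s

R = (0.074×24.4 + 0.008×53.1) / (1 + 0.074×23.3 + 0.008×27) = 2.23/2.94 = 0.7586 kJ/s.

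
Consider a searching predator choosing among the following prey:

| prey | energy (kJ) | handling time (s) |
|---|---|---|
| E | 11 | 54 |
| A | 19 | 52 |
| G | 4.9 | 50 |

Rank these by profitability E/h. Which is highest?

A

Profitability E/h (kJ/s): E = 11/54 = 0.204, A = 19/52 = 0.365, G = 4.9/50 = 0.098.
Ranked: A > E > G.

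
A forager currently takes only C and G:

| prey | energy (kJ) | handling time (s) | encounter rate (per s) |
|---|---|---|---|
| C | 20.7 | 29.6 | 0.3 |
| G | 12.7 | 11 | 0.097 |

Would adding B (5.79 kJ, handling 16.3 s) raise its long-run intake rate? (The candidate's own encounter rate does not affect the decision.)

No

Intake rate on the current diet: R = (0.3×20.7 + 0.097×12.7) / (1 + 0.3×29.6 + 0.097×11) = 7.442/10.95 = 0.6798 kJ/s.
Profitability of B: 5.79/16.3 = 0.3552 kJ/s.
Since 0.3552 < R, time spent handling B is better spent searching.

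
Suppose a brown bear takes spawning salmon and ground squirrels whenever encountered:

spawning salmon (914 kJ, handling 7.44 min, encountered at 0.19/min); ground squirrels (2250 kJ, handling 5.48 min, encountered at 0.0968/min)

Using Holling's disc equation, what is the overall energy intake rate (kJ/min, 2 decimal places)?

R = Σλ_iE_i / (1 + Σλ_ih_i)
Numerator: 0.19×914 + 0.0968×2250 = 391.5
Denominator: 1 + 0.19×7.44 + 0.0968×5.48 = 2.944
R = 391.5/2.944 = 133 kJ/min

132.97 kJ/min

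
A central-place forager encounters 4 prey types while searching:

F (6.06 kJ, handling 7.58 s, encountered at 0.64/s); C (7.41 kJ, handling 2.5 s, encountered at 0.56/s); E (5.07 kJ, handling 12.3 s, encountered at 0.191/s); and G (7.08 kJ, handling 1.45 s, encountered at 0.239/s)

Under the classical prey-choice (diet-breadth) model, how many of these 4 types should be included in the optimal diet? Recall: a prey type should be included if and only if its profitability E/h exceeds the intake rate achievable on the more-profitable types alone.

Rank by E/h (kJ/s): G 4.88, C 2.96, F 0.799, E 0.412. Include each in turn until the next type's E/h falls below the running intake rate.
Rate on top 1: 1.257. C: 2.96 > 1.257 → include.
Rate on top 2: 2.127. F: 0.799 < 2.127 → exclude; stop.
Optimal diet: G, C — 2 of 4 types.

2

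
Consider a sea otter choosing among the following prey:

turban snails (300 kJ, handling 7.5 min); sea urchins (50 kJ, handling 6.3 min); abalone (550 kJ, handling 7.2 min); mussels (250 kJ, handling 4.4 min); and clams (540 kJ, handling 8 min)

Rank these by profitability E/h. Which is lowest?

sea urchins

In descending order of E/h:
abalone: 550/7.2 = 76.4 kJ/min
clams: 540/8 = 67.5 kJ/min
mussels: 250/4.4 = 56.8 kJ/min
turban snails: 300/7.5 = 40 kJ/min
sea urchins: 50/6.3 = 7.94 kJ/min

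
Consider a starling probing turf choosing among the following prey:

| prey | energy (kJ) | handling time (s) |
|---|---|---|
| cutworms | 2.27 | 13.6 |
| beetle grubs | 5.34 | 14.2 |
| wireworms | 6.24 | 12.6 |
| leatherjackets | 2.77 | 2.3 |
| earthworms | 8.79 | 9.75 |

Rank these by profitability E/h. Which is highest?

leatherjackets

In descending order of E/h:
leatherjackets: 2.77/2.3 = 1.2 kJ/s
earthworms: 8.79/9.75 = 0.902 kJ/s
wireworms: 6.24/12.6 = 0.495 kJ/s
beetle grubs: 5.34/14.2 = 0.376 kJ/s
cutworms: 2.27/13.6 = 0.167 kJ/s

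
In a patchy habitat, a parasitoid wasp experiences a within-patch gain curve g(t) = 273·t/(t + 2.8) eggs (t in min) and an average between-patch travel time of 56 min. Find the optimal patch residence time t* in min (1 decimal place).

12.5 min

By the marginal value theorem, leave when the instantaneous gain rate g'(t) equals the habitat-wide average g(t)/(T + t).
g'(t) = 273·2.8/(t + 2.8)². Setting 273·2.8/(t+2.8)² = 273t/[(t+2.8)(56+t)] gives 2.8(56+t) = t(t+2.8), so t² = 2.8×56 = 156.8.
t* = √156.8 = 12.52 min.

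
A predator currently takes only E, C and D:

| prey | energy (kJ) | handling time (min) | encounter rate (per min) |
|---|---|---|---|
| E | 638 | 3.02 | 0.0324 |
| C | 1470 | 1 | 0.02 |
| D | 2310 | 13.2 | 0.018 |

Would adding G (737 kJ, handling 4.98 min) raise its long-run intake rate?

Yes

Current rate: (0.0324×638 + 0.02×1470 + 0.018×2310)/(1 + 0.0324×3.02 + 0.02×1 + 0.018×13.2) = 67.62 kJ/min.
Profitability of G: 737/4.98 = 148 kJ/min.
Since 148 > R, including G increases the long-run rate.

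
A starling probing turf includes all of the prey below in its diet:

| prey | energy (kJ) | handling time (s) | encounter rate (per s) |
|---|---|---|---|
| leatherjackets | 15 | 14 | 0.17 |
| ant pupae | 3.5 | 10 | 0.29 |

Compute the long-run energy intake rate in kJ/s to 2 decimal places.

0.57 kJ/s

R = (0.17×15 + 0.29×3.5) / (1 + 0.17×14 + 0.29×10) = 3.565/6.28 = 0.5677 kJ/s.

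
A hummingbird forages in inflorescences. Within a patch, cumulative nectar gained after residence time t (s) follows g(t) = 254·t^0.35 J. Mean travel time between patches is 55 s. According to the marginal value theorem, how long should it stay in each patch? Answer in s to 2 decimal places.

Maximise g(t)/(T+t): set derivative to zero → g'(t)(T+t) = g(t).
g'(t) = 0.35·254·t^-0.65. Setting 0.35·254·t^-0.65 = 254·t^0.35/(55+t) gives 0.35(55+t) = t, so 0.65·t = 0.35×55.
t* = 0.35×55/0.65 = 29.62 s.

29.62 s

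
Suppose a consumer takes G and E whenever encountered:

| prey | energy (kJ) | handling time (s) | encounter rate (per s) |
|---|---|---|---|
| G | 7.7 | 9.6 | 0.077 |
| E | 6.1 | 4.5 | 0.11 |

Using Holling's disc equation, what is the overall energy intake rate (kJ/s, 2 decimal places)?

0.57 kJ/s

R = (0.077×7.7 + 0.11×6.1) / (1 + 0.077×9.6 + 0.11×4.5) = 1.264/2.234 = 0.5657 kJ/s.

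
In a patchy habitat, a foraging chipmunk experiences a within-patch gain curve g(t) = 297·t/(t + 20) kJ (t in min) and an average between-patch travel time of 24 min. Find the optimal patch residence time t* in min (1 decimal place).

21.9 min

Maximise g(t)/(T+t): set derivative to zero → g'(t)(T+t) = g(t).
g'(t) = 297·20/(t + 20)². Setting 297·20/(t+20)² = 297t/[(t+20)(24+t)] gives 20(24+t) = t(t+20), so t² = 20×24 = 480.
t* = √480 = 21.91 min.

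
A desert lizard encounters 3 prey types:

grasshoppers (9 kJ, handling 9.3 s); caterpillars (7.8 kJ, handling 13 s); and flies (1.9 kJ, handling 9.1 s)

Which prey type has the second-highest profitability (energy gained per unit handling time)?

caterpillars

In descending order of E/h:
grasshoppers: 9/9.3 = 0.968 kJ/s
caterpillars: 7.8/13 = 0.6 kJ/s
flies: 1.9/9.1 = 0.209 kJ/s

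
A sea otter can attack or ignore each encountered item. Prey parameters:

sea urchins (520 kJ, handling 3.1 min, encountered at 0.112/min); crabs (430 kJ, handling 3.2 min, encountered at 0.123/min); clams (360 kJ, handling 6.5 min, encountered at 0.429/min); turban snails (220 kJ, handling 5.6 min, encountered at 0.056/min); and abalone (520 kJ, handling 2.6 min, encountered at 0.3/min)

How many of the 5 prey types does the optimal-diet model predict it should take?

3

E/h in descending order: abalone 200, sea urchins 168, crabs 134, clams 55.4, turban snails 39.3 kJ/min. The optimal diet is the largest prefix of this list for which every included type satisfies E_i/h_i > R on the types above it.
Rate on top 1: 87.64. sea urchins: 168 > 87.64 → include.
Rate on top 2: 100.7. crabs: 134 > 100.7 → include.
Rate on top 3: 106. clams: 55.4 < 106 → exclude; stop.
Optimal diet: abalone, sea urchins, crabs — 3 of 5 types.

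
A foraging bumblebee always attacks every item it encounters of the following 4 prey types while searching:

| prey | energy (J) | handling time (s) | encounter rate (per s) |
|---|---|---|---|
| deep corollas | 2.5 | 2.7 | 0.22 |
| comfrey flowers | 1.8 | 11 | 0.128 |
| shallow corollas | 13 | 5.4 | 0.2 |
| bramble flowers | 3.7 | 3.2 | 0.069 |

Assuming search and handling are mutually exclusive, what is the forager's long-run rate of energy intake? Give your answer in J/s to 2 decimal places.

R = (0.22×2.5 + 0.128×1.8 + 0.2×13 + 0.069×3.7) / (1 + 0.22×2.7 + 0.128×11 + 0.2×5.4 + 0.069×3.2) = 3.636/4.303 = 0.845 J/s.

0.84 J/s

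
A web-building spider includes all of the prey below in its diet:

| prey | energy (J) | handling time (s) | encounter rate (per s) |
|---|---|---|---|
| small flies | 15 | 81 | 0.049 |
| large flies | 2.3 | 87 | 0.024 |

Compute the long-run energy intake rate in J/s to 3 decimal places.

Energy encountered per unit search time: 0.049×15 + 0.024×2.3 = 0.7902 J/s.
Handling time per unit search time: 0.049×81 + 0.024×87 = 6.057.
Rate = 0.7902/(1 + 6.057) = 0.112 J/s.

0.112 J/s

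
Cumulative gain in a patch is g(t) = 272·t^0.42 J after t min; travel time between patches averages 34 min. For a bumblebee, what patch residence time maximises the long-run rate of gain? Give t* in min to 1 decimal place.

24.6 min

Optimal t* satisfies g'(t*) = g(t*)/(T + t*).
g'(t) = 0.42·272·t^-0.58. Setting 0.42·272·t^-0.58 = 272·t^0.42/(34+t) gives 0.42(34+t) = t, so 0.58·t = 0.42×34.
t* = 0.42×34/0.58 = 24.62 min.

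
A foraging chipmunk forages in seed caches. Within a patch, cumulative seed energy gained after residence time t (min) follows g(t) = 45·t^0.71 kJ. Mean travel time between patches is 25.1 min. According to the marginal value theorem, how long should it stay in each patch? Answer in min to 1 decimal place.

Maximise g(t)/(T+t): set derivative to zero → g'(t)(T+t) = g(t).
g'(t) = 0.71·45·t^-0.29. Setting 0.71·45·t^-0.29 = 45·t^0.71/(25.1+t) gives 0.71(25.1+t) = t, so 0.29·t = 0.71×25.1.
t* = 0.71×25.1/0.29 = 61.45 min.

61.5 min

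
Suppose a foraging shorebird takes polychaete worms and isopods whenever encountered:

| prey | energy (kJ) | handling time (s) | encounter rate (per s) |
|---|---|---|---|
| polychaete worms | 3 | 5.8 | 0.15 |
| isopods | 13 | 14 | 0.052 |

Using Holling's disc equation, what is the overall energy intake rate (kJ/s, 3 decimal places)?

0.433 kJ/s

R = Σλ_iE_i / (1 + Σλ_ih_i)
Numerator: 0.15×3 + 0.052×13 = 1.126
Denominator: 1 + 0.15×5.8 + 0.052×14 = 2.598
R = 1.126/2.598 = 0.4334 kJ/s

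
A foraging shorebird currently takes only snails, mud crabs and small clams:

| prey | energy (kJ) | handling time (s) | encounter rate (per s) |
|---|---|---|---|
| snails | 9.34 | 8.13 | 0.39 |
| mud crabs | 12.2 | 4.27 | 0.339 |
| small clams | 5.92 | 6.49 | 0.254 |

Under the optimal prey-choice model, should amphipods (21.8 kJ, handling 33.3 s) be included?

No

On snails, mud crabs and small clams alone, R = ΣλE/(1+Σλh) = 9.282/7.267 = 1.277 kJ/s.
amphipods: E/h = 21.8/33.3 = 0.6547 kJ/s.
Since 0.6547 < R, time spent handling amphipods is better spent searching.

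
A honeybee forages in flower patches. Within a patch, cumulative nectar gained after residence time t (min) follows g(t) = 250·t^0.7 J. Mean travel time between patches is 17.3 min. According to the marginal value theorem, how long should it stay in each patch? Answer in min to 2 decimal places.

40.37 min

Optimal t* satisfies g'(t*) = g(t*)/(T + t*).
g'(t) = 0.7·250·t^-0.3. Setting 0.7·250·t^-0.3 = 250·t^0.7/(17.3+t) gives 0.7(17.3+t) = t, so 0.30·t = 0.7×17.3.
t* = 0.7×17.3/0.30 = 40.37 min.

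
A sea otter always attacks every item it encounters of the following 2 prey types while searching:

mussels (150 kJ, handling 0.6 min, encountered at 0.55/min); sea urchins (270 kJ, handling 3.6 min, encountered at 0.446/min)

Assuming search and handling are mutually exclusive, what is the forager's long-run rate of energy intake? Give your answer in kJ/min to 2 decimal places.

69.12 kJ/min

Energy encountered per unit search time: 0.55×150 + 0.446×270 = 202.9 kJ/min.
Handling time per unit search time: 0.55×0.6 + 0.446×3.6 = 1.936.
Rate = 202.9/(1 + 1.936) = 69.12 kJ/min.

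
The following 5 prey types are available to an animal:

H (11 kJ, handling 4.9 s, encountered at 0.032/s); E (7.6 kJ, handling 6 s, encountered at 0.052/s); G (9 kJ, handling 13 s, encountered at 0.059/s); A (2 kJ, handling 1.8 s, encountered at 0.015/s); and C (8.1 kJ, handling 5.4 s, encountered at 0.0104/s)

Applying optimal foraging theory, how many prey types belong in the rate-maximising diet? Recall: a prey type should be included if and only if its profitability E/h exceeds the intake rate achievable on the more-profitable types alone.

Rank by E/h (kJ/s): H 2.24, C 1.5, E 1.27, A 1.11, G 0.692. Include each in turn until the next type's E/h falls below the running intake rate.
Rate on top 1: 0.3043. C: 1.5 > 0.3043 → include.
Rate on top 2: 0.3596. E: 1.27 > 0.3596 → include.
Rate on top 3: 0.5452. A: 1.11 > 0.5452 → include.
Rate on top 4: 0.5551. G: 0.692 > 0.5551 → include.
Optimal diet: H, C, E, A, G — 5 of 5 types.

5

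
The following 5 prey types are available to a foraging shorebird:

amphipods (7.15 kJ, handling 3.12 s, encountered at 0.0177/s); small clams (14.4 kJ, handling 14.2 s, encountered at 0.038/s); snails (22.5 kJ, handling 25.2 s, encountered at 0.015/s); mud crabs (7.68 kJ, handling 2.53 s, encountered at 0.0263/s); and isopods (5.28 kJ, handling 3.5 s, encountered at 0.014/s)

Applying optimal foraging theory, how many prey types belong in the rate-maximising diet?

E/h in descending order: mud crabs 3.04, amphipods 2.29, isopods 1.51, small clams 1.01, snails 0.893 kJ/s. The optimal diet is the largest prefix of this list for which every included type satisfies E_i/h_i > R on the types above it.
Rate on top 1: 0.1894. amphipods: 2.29 > 0.1894 → include.
Rate on top 2: 0.2929. isopods: 1.51 > 0.2929 → include.
Rate on top 3: 0.3438. small clams: 1.01 > 0.3438 → include.
Rate on top 4: 0.5552. snails: 0.893 > 0.5552 → include.
Optimal diet: mud crabs, amphipods, isopods, small clams, snails — 5 of 5 types.

5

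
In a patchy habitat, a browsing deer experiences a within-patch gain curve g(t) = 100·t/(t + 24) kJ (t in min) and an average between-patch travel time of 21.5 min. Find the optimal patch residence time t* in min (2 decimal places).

Maximise g(t)/(T+t): set derivative to zero → g'(t)(T+t) = g(t).
g'(t) = 100·24/(t + 24)². Setting 100·24/(t+24)² = 100t/[(t+24)(21.5+t)] gives 24(21.5+t) = t(t+24), so t² = 24×21.5 = 516.
t* = √516 = 22.72 min.

22.72 min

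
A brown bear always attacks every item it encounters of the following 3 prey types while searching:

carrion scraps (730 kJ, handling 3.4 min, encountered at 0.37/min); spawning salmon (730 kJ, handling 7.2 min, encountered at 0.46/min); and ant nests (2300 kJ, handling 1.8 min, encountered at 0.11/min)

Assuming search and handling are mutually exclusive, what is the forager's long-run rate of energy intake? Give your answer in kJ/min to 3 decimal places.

148.908 kJ/min

R = (0.37×730 + 0.46×730 + 0.11×2300) / (1 + 0.37×3.4 + 0.46×7.2 + 0.11×1.8) = 858.9/5.768 = 148.9 kJ/min.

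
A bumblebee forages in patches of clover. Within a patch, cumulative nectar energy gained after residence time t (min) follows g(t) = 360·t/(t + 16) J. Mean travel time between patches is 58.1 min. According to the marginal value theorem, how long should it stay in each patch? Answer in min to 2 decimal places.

Maximise g(t)/(T+t): set derivative to zero → g'(t)(T+t) = g(t).
g'(t) = 360·16/(t + 16)². Setting 360·16/(t+16)² = 360t/[(t+16)(58.1+t)] gives 16(58.1+t) = t(t+16), so t² = 16×58.1 = 929.6.
t* = √929.6 = 30.49 min.

30.49 min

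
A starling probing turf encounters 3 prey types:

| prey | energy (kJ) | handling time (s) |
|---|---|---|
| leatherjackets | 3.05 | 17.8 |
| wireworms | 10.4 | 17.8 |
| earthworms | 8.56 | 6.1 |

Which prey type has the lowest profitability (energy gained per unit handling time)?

leatherjackets

Profitability E/h (kJ/s): leatherjackets = 3.05/17.8 = 0.171, wireworms = 10.4/17.8 = 0.584, earthworms = 8.56/6.1 = 1.4.
Ranked: earthworms > wireworms > leatherjackets.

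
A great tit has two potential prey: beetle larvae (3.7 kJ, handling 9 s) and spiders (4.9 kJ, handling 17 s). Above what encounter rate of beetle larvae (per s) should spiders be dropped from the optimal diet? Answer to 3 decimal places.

At the threshold, the rate on beetle larvae alone equals the profitability of spiders: λ·3.7/(1 + λ·9) = 4.9/17 = 0.2882.
Rearranging, λ(3.7 − 0.2882×9) = 0.2882, so λ = 0.2882/1.106 = 0.2606 per s.

0.261 per s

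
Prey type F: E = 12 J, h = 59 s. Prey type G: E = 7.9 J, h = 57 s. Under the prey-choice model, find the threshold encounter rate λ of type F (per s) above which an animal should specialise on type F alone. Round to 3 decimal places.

0.036 per s

At the threshold, the rate on type F alone equals the profitability of type G: λ·12/(1 + λ·59) = 7.9/57 = 0.1386.
Rearranging, λ(12 − 0.1386×59) = 0.1386, so λ = 0.1386/3.823 = 0.03626 per s.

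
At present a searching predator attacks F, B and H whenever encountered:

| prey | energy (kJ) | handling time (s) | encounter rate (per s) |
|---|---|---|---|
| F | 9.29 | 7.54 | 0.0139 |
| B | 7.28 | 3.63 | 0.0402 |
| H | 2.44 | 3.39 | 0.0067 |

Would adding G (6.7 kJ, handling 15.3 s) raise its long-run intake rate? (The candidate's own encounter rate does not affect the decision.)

Yes

On F, B and H alone, R = ΣλE/(1+Σλh) = 0.4381/1.273 = 0.3441 kJ/s.
G: E/h = 6.7/15.3 = 0.4379 kJ/s.
0.4379 > 0.3441, so adding G raises the average — include it.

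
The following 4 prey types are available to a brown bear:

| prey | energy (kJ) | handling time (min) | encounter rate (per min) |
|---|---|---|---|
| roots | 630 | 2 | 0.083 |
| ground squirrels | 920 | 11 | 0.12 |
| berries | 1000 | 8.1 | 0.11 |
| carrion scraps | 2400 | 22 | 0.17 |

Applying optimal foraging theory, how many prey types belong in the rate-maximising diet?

3

Rank by E/h (kJ/min): roots 315, berries 123, carrion scraps 109, ground squirrels 83.6. Include each in turn until the next type's E/h falls below the running intake rate.
Rate on top 1: 44.85. berries: 123 > 44.85 → include.
Rate on top 2: 78.9. carrion scraps: 109 > 78.9 → include.
Rate on top 3: 98.38. ground squirrels: 83.6 < 98.38 → exclude; stop.
Optimal diet: roots, berries, carrion scraps — 3 of 4 types.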